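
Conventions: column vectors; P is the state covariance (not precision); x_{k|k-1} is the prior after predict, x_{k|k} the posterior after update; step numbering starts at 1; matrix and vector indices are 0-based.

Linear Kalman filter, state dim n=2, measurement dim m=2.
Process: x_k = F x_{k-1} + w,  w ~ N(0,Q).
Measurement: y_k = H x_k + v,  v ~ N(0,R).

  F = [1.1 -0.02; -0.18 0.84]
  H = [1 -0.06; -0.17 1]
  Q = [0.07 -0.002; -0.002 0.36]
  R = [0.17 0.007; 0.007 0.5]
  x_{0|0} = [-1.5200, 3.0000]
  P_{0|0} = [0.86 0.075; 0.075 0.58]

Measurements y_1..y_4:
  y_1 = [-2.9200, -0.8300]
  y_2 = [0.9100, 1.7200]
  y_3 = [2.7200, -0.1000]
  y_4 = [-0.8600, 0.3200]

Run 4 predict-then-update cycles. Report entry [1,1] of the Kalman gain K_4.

K[1,1] = 0.5164

step 1: x^-=[-1.7320, 2.7936]  P^-=[1.1075 -0.1125; -0.1125 0.7744]  S=[1.2938 -0.3413; -0.3413 1.3447]  K=[0.8598 -0.0054; 0.0352 0.5991]  nu=[-1.0204, -3.9180]  x^+=[-2.5883, 0.4104]  P^+=[0.1478 0.0285; 0.0285 0.3046]
step 2: x^-=[-2.8553, 0.8106]  P^-=[0.2478 -0.0100; -0.0100 0.5711]  S=[0.4210 -0.0795; -0.0795 1.0817]  K=[0.5890 -0.0049; -0.0052 0.5292]  nu=[3.8139, 0.4240]  x^+=[-0.6111, 1.0151]  P^+=[0.1012 0.0189; 0.0189 0.2678]
step 3: x^-=[-0.6925, 0.9626]  P^-=[0.1918 -0.0090; -0.0090 0.5465]  S=[0.3648 -0.0675; -0.0675 1.0551]  K=[0.5261 -0.0058; -0.0187 0.5182]  nu=[3.4702, -1.1804]  x^+=[1.1399, 0.2860]  P^+=[0.0904 0.0161; 0.0161 0.2617]
step 4: x^-=[1.2482, 0.0350]  P^-=[0.1787 -0.0093; -0.0093 0.5427]  S=[0.3518 -0.0654; -0.0654 1.0510]  K=[0.5085 -0.0061; -0.0231 0.5164]  nu=[-2.1061, 0.4972]  x^+=[0.1742, 0.3404]  P^+=[0.0873 0.0153; 0.0153 0.2607]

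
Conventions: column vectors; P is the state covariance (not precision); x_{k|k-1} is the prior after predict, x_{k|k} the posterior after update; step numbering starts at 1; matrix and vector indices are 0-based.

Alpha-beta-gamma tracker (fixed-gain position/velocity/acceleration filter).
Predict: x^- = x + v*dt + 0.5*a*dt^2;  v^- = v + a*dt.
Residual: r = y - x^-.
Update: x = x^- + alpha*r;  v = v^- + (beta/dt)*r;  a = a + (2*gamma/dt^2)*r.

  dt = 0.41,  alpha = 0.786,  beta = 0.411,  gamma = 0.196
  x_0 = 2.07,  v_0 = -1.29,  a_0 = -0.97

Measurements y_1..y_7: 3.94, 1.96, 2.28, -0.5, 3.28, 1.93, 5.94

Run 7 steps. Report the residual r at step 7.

step 1: x_pred=1.4596  r=2.4804  x^+=3.4092  v^+=0.7988  a^+=4.8142
step 2: x_pred=4.1413  r=-2.1813  x^+=2.4268  v^+=0.5860  a^+=-0.2725
step 3: x_pred=2.6441  r=-0.3641  x^+=2.3579  v^+=0.1092  a^+=-1.1217
step 4: x_pred=2.3084  r=-2.8084  x^+=0.1010  v^+=-3.1660  a^+=-7.6708
step 5: x_pred=-1.8418  r=5.1218  x^+=2.1839  v^+=-1.1767  a^+=4.2729
step 6: x_pred=2.0606  r=-0.1306  x^+=1.9580  v^+=0.4442  a^+=3.9683
step 7: x_pred=2.4736  r=3.4664  x^+=5.1982  v^+=5.5461  a^+=12.0517

resid = 3.4664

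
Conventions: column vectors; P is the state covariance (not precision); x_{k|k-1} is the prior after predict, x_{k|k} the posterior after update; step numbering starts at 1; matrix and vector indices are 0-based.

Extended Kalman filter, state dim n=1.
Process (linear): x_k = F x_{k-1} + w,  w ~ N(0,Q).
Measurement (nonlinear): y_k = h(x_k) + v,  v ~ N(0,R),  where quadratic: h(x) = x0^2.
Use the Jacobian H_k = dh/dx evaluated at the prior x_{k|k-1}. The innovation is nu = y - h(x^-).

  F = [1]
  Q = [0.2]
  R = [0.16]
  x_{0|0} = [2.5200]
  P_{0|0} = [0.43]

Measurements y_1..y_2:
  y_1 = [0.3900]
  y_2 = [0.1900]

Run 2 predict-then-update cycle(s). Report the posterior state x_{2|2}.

x_post = [0.8031]

step 1: x^-=[2.5200]  P^-=[0.6300]  H_jac=[5.0400]  S=[16.1630]  K=[0.1964]  nu=[-5.9604]  x^+=[1.3491]  P^+=[0.0062]
step 2: x^-=[1.3491]  P^-=[0.2062]  H_jac=[2.6982]  S=[1.6614]  K=[0.3349]  nu=[-1.6300]  x^+=[0.8031]  P^+=[0.0199]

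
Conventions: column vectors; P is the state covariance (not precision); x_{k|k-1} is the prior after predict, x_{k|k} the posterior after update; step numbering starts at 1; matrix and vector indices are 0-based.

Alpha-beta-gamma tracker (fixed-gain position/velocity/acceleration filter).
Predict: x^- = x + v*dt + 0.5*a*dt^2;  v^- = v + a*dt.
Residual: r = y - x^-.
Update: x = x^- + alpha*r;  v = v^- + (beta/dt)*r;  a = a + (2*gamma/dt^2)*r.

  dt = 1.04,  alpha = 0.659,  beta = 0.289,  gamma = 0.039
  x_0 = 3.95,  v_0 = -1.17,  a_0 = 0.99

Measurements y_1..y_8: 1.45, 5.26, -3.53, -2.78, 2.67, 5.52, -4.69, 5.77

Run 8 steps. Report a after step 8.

step 1: x_pred=3.2686  r=-1.8186  x^+=2.0701  v^+=-0.6458  a^+=0.8589
step 2: x_pred=1.8630  r=3.3970  x^+=4.1016  v^+=1.1914  a^+=1.1038
step 3: x_pred=5.9377  r=-9.4677  x^+=-0.3015  v^+=-0.2915  a^+=0.4211
step 4: x_pred=-0.3770  r=-2.4030  x^+=-1.9606  v^+=-0.5214  a^+=0.2478
step 5: x_pred=-2.3688  r=5.0388  x^+=0.9518  v^+=1.1365  a^+=0.6111
step 6: x_pred=2.4643  r=3.0557  x^+=4.4780  v^+=2.6213  a^+=0.8315
step 7: x_pred=7.6538  r=-12.3438  x^+=-0.4808  v^+=0.0559  a^+=-0.0587
step 8: x_pred=-0.4544  r=6.2244  x^+=3.6475  v^+=1.7245  a^+=0.3902

a_post = 0.3902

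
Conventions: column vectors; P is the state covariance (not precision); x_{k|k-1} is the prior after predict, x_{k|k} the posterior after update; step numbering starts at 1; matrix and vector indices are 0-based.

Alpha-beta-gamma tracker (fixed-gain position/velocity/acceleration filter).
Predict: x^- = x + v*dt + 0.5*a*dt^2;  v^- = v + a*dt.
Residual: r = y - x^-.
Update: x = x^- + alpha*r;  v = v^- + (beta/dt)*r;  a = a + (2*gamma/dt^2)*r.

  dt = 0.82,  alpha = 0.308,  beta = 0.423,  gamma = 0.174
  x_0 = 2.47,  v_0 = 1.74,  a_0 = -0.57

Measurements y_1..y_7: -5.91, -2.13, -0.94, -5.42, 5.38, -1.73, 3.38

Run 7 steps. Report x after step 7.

step 1: x_pred=3.7052  r=-9.6152  x^+=0.7437  v^+=-3.6874  a^+=-5.5463
step 2: x_pred=-4.1447  r=2.0147  x^+=-3.5241  v^+=-7.1961  a^+=-4.5036
step 3: x_pred=-10.9391  r=9.9991  x^+=-7.8594  v^+=-5.7310  a^+=0.6714
step 4: x_pred=-12.3331  r=6.9131  x^+=-10.2039  v^+=-1.6144  a^+=4.2493
step 5: x_pred=-10.0990  r=15.4790  x^+=-5.3315  v^+=9.8550  a^+=12.2604
step 6: x_pred=6.8715  r=-8.6015  x^+=4.2223  v^+=15.4714  a^+=7.8087
step 7: x_pred=19.5341  r=-16.1541  x^+=14.5586  v^+=13.5414  a^+=-0.5518

x_post = 14.5586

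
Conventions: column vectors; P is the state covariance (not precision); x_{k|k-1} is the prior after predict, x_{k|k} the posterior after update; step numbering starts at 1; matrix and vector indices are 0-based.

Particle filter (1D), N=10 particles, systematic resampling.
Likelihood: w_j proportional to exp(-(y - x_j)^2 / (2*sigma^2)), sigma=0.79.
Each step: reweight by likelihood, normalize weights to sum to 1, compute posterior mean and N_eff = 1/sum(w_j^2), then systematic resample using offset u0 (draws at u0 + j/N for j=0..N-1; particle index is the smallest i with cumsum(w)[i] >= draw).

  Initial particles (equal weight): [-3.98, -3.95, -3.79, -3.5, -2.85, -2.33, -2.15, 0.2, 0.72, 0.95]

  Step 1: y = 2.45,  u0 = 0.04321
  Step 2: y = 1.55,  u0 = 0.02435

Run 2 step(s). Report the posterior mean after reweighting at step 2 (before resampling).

step 1: w=[0.0000, 0.0000, 0.0000, 0.0000, 0.0000, 0.0000, 0.0000, 0.0634, 0.3329, 0.6037]  mean=0.8259  Neff=2.0865  idx=[7, 8, 8, 8, 9, 9, 9, 9, 9, 9]
step 2: w=[0.0360, 0.0892, 0.0892, 0.0892, 0.1161, 0.1161, 0.1161, 0.1161, 0.1161, 0.1161]  mean=0.8615  Neff=9.4338  idx=[0, 1, 3, 4, 5, 5, 6, 7, 8, 9]

post_mean = 0.8615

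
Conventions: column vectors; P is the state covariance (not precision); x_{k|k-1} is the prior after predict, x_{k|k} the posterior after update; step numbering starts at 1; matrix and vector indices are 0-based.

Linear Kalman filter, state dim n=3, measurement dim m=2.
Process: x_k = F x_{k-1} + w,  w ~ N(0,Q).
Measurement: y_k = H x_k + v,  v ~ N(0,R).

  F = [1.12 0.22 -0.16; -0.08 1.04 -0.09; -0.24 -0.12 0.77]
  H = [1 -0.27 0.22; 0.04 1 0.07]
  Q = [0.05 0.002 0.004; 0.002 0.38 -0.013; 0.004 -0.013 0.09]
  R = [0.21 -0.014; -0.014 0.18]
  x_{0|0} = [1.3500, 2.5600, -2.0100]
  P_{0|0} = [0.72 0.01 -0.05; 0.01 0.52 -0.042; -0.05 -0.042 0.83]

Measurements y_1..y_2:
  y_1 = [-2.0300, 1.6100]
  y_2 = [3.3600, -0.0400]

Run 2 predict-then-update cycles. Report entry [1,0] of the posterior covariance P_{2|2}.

step 1: x^-=[2.3968, 2.7353, -2.1789]  P^-=[1.0254 0.0921 -0.3604; 0.0921 0.9592 -0.1561; -0.3604 -0.1561 0.6579]  S=[1.1474 -0.1905; -0.1905 1.1276]  K=[0.8424 0.2380; -0.0362 0.8382; -0.1744 -0.1398]  nu=[-3.2089, -1.0686]  x^+=[-0.5608, 1.9558, -1.4698]  P^+=[0.2236 0.0350 -0.1846; 0.0350 0.1540 -0.0581; -0.1846 -0.0581 0.6102]
step 2: x^-=[0.0374, 2.2112, -1.2319]  P^-=[0.4411 0.0932 -0.3192; 0.0932 0.5554 -0.1184; -0.3192 -0.1184 0.5479]  S=[0.5414 -0.0946; -0.0946 0.7279]  K=[0.6752 0.2094; -0.0211 0.7540; -0.3378 -0.1714]  nu=[4.1907, -2.1664]  x^+=[2.4131, 0.4892, -2.2761]  P^+=[0.1892 0.0338 -0.1872; 0.0338 0.1383 -0.0519; -0.1872 -0.0519 0.4757]

P_post[1,0] = 0.0338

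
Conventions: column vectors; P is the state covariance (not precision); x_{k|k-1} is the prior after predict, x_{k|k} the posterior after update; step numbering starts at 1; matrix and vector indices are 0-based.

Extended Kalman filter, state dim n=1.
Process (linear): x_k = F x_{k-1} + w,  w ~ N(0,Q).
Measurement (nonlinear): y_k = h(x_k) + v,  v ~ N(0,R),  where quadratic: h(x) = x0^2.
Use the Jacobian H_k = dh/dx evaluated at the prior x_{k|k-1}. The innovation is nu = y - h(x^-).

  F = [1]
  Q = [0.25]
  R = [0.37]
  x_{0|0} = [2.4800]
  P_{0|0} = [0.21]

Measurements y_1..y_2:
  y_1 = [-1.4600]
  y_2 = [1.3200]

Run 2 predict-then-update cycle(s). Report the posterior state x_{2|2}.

x_post = [1.1174]

step 1: x^-=[2.4800]  P^-=[0.4600]  H_jac=[4.9600]  S=[11.6867]  K=[0.1952]  nu=[-7.6104]  x^+=[0.9942]  P^+=[0.0146]
step 2: x^-=[0.9942]  P^-=[0.2646]  H_jac=[1.9884]  S=[1.4161]  K=[0.3715]  nu=[0.3315]  x^+=[1.1174]  P^+=[0.0691]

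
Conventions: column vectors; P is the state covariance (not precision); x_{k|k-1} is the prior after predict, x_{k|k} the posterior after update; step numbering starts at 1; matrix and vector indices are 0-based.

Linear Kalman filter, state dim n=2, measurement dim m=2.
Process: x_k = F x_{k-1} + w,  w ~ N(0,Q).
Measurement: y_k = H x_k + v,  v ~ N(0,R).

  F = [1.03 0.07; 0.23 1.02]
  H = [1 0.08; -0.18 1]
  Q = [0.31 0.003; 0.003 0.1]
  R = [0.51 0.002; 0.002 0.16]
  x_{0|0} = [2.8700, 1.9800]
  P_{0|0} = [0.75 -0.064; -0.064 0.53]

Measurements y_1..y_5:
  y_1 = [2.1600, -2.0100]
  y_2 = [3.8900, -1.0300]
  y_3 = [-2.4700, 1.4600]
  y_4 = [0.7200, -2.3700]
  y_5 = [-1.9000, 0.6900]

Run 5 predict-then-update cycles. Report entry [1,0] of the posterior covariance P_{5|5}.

P_post[1,0] = 0.0492

step 1: x^-=[3.0947, 2.6797]  P^-=[1.0990 0.1502; 0.1502 0.6611]  S=[1.6373 0.0051; 0.0051 0.8026]  K=[0.6788 -0.0636; 0.1216 0.7892]  nu=[-1.1491, -4.1327]  x^+=[2.5777, -0.7215]  P^+=[0.3418 0.0527; 0.0527 0.1360]
step 2: x^-=[2.6045, -0.1430]  P^-=[0.6809 0.1499; 0.1499 0.2843]  S=[1.2167 0.0499; 0.0499 0.4124]  K=[0.5696 -0.0027; 0.1169 0.6098]  nu=[1.2969, -0.4182]  x^+=[3.3444, -0.2464]  P^+=[0.2863 0.0523; 0.0523 0.1072]
step 3: x^-=[3.4274, 0.5178]  P^-=[0.6218 0.1342; 0.1342 0.2512]  S=[1.1549 0.0425; 0.0425 0.3830]  K=[0.5478 -0.0025; 0.1123 0.5803]  nu=[-5.9389, 1.5591]  x^+=[0.1702, 0.7558]  P^+=[0.2754 0.0503; 0.0503 0.1021]
step 4: x^-=[0.2282, 0.8100]  P^-=[0.6099 0.1291; 0.1291 0.2444]  S=[1.1421 0.0390; 0.0390 0.3777]  K=[0.5432 -0.0049; 0.1106 0.5741]  nu=[0.4270, -3.1389]  x^+=[0.4756, -0.9450]  P^+=[0.2731 0.0495; 0.0495 0.1010]
step 5: x^-=[0.4237, -0.8545]  P^-=[0.6073 0.1277; 0.1277 0.2427]  S=[1.1393 0.0379; 0.0379 0.3764]  K=[0.5422 -0.0059; 0.1100 0.5726]  nu=[-2.2553, 1.6207]  x^+=[-0.8088, -0.1745]  P^+=[0.2726 0.0492; 0.0492 0.1007]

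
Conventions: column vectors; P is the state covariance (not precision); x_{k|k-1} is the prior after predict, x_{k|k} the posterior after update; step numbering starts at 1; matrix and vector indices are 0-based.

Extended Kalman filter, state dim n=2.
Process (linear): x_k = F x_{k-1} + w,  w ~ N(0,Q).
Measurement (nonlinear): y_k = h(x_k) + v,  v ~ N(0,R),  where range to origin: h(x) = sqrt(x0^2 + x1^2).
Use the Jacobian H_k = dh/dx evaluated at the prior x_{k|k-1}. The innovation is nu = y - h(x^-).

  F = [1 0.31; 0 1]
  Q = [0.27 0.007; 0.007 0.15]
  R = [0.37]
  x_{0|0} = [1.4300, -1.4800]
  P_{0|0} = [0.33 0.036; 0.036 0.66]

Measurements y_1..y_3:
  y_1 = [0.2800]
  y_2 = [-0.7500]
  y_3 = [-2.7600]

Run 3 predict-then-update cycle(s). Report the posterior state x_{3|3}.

step 1: x^-=[0.9712, -1.4800]  P^-=[0.6857 0.2476; 0.2476 0.8100]  H_jac=[0.5486 -0.8361]  S=[0.9155]  K=[0.1848; -0.5914]  nu=[-1.4902]  x^+=[0.6957, -0.5987]  P^+=[0.6545 0.3477; 0.3477 0.4899]
step 2: x^-=[0.5101, -0.5987]  P^-=[1.1871 0.5065; 0.5065 0.6399]  H_jac=[0.6485 -0.7612]  S=[0.7399]  K=[0.5194; -0.2143]  nu=[-1.5366]  x^+=[-0.2880, -0.2695]  P^+=[0.9875 0.5889; 0.5889 0.6059]
step 3: x^-=[-0.3715, -0.2695]  P^-=[1.6808 0.7837; 0.7837 0.7559]  H_jac=[-0.8095 -0.5872]  S=[2.4769]  K=[-0.7351; -0.4353]  nu=[-3.2190]  x^+=[1.9947, 1.1317]  P^+=[0.3424 -0.0089; -0.0089 0.2865]

x_post = [1.9947, 1.1317]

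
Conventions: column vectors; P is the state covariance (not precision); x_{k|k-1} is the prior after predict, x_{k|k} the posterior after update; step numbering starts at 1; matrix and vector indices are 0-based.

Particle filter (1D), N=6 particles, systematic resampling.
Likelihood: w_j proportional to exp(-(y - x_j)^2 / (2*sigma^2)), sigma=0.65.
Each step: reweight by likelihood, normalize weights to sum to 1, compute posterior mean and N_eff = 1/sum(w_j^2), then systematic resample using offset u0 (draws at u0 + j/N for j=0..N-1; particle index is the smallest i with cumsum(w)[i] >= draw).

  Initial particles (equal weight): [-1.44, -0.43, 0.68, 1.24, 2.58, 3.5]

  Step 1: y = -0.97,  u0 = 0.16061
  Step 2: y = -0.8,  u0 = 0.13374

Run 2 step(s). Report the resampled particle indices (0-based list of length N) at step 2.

step 1: w=[0.5062, 0.4656, 0.0262, 0.0020, 0.0000, 0.0000]  mean=-0.9088  Neff=2.1112  idx=[0, 0, 0, 1, 1, 2]
step 2: w=[0.1700, 0.1700, 0.1700, 0.2347, 0.2347, 0.0207]  mean=-0.9221  Neff=5.0690  idx=[0, 1, 2, 3, 4, 4]

resampled_idx = [0, 1, 2, 3, 4, 4]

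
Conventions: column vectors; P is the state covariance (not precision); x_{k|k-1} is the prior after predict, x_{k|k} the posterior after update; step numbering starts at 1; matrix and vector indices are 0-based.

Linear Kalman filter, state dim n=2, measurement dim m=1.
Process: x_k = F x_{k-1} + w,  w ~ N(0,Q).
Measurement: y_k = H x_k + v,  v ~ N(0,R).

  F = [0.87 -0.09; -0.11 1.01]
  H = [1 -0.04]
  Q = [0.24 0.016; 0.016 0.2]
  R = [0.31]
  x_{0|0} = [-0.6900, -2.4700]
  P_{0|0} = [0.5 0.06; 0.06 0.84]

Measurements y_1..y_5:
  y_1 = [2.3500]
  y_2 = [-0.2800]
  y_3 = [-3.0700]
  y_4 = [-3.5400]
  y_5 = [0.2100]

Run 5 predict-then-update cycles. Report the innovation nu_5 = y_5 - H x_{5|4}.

innov = [2.2974]

step 1: x^-=[-0.3780, -2.4188]  P^-=[0.6159 -0.0549; -0.0549 1.0496]  S=[0.9319]  K=[0.6632; -0.1040]  nu=[2.6312]  x^+=[1.3670, -2.6923]  P^+=[0.2060 0.0094; 0.0094 1.0395]
step 2: x^-=[1.4316, -2.8696]  P^-=[0.4029 -0.0899; -0.0899 1.2608]  S=[0.7221]  K=[0.5629; -0.1943]  nu=[-1.8264]  x^+=[0.4035, -2.5147]  P^+=[0.1741 -0.0109; -0.0109 1.2336]
step 3: x^-=[0.5774, -2.5842]  P^-=[0.3834 -0.1225; -0.1225 1.4629]  S=[0.7056]  K=[0.5504; -0.2565]  nu=[-3.7508]  x^+=[-1.4870, -1.6221]  P^+=[0.1697 -0.0229; -0.0229 1.4165]
step 4: x^-=[-1.1477, -1.4747]  P^-=[0.3835 -0.1493; -0.1493 1.6521]  S=[0.7081]  K=[0.5500; -0.3042]  nu=[-2.4513]  x^+=[-2.4960, -0.7291]  P^+=[0.1693 -0.0308; -0.0308 1.5865]
step 5: x^-=[-2.1059, -0.4618]  P^-=[0.3858 -0.1718; -0.1718 1.8273]  S=[0.7125]  K=[0.5511; -0.3437]  nu=[2.2974]  x^+=[-0.8397, -1.2515]  P^+=[0.1694 -0.0368; -0.0368 1.7432]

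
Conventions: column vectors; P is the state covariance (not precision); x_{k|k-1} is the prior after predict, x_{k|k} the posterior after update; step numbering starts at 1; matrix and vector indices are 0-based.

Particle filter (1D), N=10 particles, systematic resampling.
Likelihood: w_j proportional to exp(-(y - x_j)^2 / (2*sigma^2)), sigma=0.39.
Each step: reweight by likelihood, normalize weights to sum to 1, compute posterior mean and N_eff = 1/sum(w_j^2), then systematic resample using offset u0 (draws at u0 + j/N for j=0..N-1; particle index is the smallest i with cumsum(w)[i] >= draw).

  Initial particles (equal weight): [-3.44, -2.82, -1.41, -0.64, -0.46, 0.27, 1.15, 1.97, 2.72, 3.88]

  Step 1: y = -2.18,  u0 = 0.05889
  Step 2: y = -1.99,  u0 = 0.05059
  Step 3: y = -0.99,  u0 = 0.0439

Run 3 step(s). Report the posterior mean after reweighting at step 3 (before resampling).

post_mean = -1.4100

step 1: w=[0.0133, 0.6369, 0.3487, 0.0010, 0.0001, 0.0000, 0.0000, 0.0000, 0.0000, 0.0000]  mean=-2.3341  Neff=1.8960  idx=[1, 1, 1, 1, 1, 1, 2, 2, 2, 2]
step 2: w=[0.0534, 0.0534, 0.0534, 0.0534, 0.0534, 0.0534, 0.1700, 0.1700, 0.1700, 0.1700]  mean=-1.8613  Neff=7.5390  idx=[0, 2, 4, 6, 6, 7, 7, 8, 9, 9]
step 3: w=[0.0000, 0.0000, 0.0000, 0.1429, 0.1429, 0.1429, 0.1429, 0.1429, 0.1429, 0.1429]  mean=-1.4100  Neff=7.0002  idx=[3, 4, 4, 5, 6, 6, 7, 8, 8, 9]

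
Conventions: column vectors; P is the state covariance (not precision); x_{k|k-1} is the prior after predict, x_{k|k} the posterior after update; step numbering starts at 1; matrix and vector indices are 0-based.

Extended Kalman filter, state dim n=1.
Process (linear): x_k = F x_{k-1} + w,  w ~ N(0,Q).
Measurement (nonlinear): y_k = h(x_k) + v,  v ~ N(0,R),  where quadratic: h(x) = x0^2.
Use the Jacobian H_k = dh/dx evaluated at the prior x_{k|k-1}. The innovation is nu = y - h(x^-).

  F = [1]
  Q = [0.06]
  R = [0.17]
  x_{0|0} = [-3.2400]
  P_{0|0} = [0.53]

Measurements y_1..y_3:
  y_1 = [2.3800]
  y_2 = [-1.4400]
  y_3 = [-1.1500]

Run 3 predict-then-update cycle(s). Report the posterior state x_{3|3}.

step 1: x^-=[-3.2400]  P^-=[0.5900]  H_jac=[-6.4800]  S=[24.9443]  K=[-0.1533]  nu=[-8.1176]  x^+=[-1.9958]  P^+=[0.0040]
step 2: x^-=[-1.9958]  P^-=[0.0640]  H_jac=[-3.9916]  S=[1.1901]  K=[-0.2147]  nu=[-5.4233]  x^+=[-0.8312]  P^+=[0.0091]
step 3: x^-=[-0.8312]  P^-=[0.0691]  H_jac=[-1.6625]  S=[0.3611]  K=[-0.3183]  nu=[-1.8410]  x^+=[-0.2452]  P^+=[0.0326]

x_post = [-0.2452]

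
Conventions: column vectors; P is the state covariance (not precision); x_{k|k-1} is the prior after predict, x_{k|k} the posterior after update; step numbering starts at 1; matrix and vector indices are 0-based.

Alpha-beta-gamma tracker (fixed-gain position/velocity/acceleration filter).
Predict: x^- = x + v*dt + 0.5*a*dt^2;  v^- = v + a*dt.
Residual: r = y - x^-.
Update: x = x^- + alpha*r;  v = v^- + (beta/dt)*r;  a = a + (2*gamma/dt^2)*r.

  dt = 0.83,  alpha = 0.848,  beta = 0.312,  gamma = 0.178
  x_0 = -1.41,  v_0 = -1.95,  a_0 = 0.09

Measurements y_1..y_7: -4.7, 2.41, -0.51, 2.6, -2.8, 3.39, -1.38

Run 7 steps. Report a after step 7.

a_post = -3.6089

step 1: x_pred=-2.9975  r=-1.7025  x^+=-4.4412  v^+=-2.5153  a^+=-0.7898
step 2: x_pred=-6.8009  r=9.2109  x^+=1.0099  v^+=0.2916  a^+=3.9701
step 3: x_pred=2.6195  r=-3.1295  x^+=-0.0343  v^+=2.4104  a^+=2.3529
step 4: x_pred=2.7768  r=-0.1768  x^+=2.6269  v^+=4.2969  a^+=2.2615
step 5: x_pred=6.9723  r=-9.7723  x^+=-1.3146  v^+=2.5005  a^+=-2.7884
step 6: x_pred=-0.1997  r=3.5897  x^+=2.8444  v^+=1.5355  a^+=-0.9334
step 7: x_pred=3.7973  r=-5.1773  x^+=-0.5930  v^+=-1.1854  a^+=-3.6089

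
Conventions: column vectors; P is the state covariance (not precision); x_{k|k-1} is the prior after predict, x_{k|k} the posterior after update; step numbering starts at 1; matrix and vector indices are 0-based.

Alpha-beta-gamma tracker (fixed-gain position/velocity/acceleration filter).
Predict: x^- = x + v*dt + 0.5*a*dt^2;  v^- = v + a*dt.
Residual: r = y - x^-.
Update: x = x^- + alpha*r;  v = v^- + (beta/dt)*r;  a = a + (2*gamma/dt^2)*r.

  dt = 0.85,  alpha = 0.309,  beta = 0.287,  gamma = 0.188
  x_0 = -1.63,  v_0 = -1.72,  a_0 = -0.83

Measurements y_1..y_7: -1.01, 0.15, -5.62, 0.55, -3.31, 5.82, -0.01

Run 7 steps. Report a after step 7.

a_post = -1.4041

step 1: x_pred=-3.3918  r=2.3818  x^+=-2.6558  v^+=-1.6213  a^+=0.4095
step 2: x_pred=-3.8860  r=4.0360  x^+=-2.6389  v^+=0.0896  a^+=2.5099
step 3: x_pred=-1.6560  r=-3.9640  x^+=-2.8809  v^+=0.8846  a^+=0.4470
step 4: x_pred=-1.9675  r=2.5175  x^+=-1.1896  v^+=2.1146  a^+=1.7572
step 5: x_pred=1.2426  r=-4.5526  x^+=-0.1642  v^+=2.0710  a^+=-0.6121
step 6: x_pred=1.3751  r=4.4449  x^+=2.7486  v^+=3.0516  a^+=1.7011
step 7: x_pred=5.9569  r=-5.9669  x^+=4.1131  v^+=2.4828  a^+=-1.4041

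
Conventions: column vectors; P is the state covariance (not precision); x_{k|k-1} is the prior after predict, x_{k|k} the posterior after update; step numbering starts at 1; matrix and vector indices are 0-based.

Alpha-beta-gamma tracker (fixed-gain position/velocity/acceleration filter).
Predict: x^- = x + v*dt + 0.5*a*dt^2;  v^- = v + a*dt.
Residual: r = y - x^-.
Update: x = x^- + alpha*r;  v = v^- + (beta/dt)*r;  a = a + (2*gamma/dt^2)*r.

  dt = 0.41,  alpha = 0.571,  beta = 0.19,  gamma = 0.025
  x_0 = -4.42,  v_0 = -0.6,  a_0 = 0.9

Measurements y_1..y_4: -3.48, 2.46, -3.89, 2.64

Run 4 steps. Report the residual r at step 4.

step 1: x_pred=-4.5904  r=1.1104  x^+=-3.9563  v^+=0.2836  a^+=1.2303
step 2: x_pred=-3.7367  r=6.1967  x^+=-0.1984  v^+=3.6596  a^+=3.0734
step 3: x_pred=1.5604  r=-5.4504  x^+=-1.5518  v^+=2.3939  a^+=1.4522
step 4: x_pred=-0.4482  r=3.0882  x^+=1.3152  v^+=4.4205  a^+=2.3708

resid = 3.0882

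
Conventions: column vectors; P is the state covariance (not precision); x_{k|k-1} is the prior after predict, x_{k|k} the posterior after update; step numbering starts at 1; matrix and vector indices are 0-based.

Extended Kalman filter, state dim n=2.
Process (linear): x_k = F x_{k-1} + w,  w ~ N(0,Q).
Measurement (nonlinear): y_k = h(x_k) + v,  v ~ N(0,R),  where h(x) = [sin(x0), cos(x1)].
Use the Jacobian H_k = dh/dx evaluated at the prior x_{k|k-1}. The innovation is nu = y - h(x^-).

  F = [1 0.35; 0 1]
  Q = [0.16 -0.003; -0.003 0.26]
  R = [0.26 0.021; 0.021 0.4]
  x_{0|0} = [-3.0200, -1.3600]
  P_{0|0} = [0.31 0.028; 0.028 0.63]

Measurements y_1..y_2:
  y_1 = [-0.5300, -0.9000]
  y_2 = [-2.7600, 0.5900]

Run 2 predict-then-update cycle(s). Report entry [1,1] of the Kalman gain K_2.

step 1: x^-=[-3.4960, -1.3600]  P^-=[0.5668 0.2455; 0.2455 0.8900]  H_jac=[-0.9379 0.0000; 0.0000 0.9779]  S=[0.7585 -0.2041; -0.2041 1.2510]  K=[-0.6789 0.0811; -0.1217 0.6758]  nu=[-0.8770, -1.1092]  x^+=[-2.9905, -2.0029]  P^+=[0.1864 0.0186; 0.0186 0.2738]
step 2: x^-=[-3.6915, -2.0029]  P^-=[0.3930 0.1114; 0.1114 0.5338]  H_jac=[-0.8526 0.0000; 0.0000 0.9081]  S=[0.5456 -0.0653; -0.0653 0.8402]  K=[-0.6052 0.0734; -0.1061 0.5687]  nu=[-3.2826, 1.0088]  x^+=[-1.6307, -1.0810]  P^+=[0.1828 0.0183; 0.0183 0.2481]

K[1,1] = 0.5687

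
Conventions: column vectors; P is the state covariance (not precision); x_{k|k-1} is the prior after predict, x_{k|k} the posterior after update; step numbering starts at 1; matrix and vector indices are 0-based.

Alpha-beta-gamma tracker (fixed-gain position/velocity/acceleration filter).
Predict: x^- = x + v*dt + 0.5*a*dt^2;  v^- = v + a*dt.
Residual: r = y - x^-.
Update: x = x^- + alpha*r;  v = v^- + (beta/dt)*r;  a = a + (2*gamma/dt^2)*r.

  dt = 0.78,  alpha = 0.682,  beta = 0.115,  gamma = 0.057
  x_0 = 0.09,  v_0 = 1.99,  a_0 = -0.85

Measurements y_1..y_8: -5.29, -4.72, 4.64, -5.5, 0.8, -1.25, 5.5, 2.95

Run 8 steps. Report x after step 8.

x_post = 2.9116

step 1: x_pred=1.3836  r=-6.6736  x^+=-3.1678  v^+=0.3431  a^+=-2.1005
step 2: x_pred=-3.5392  r=-1.1808  x^+=-4.3445  v^+=-1.4694  a^+=-2.3217
step 3: x_pred=-6.1969  r=10.8369  x^+=1.1939  v^+=-1.6826  a^+=-0.2912
step 4: x_pred=-0.2072  r=-5.2928  x^+=-3.8169  v^+=-2.6901  a^+=-1.2829
step 5: x_pred=-6.3054  r=7.1054  x^+=-1.4595  v^+=-2.6432  a^+=0.0485
step 6: x_pred=-3.5064  r=2.2564  x^+=-1.9675  v^+=-2.2727  a^+=0.4713
step 7: x_pred=-3.5969  r=9.0969  x^+=2.6072  v^+=-0.5639  a^+=2.1758
step 8: x_pred=2.8293  r=0.1207  x^+=2.9116  v^+=1.1511  a^+=2.1984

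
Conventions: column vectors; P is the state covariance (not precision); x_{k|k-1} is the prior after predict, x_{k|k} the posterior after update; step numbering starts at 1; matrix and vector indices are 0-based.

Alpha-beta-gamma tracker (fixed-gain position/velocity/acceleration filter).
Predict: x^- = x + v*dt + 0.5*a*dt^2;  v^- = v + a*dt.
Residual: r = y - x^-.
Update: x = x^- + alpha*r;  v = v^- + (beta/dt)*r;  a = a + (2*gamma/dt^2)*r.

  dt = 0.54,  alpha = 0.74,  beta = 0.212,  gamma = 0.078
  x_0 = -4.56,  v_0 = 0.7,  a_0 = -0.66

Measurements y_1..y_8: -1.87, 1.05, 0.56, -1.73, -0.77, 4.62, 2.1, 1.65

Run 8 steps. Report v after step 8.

step 1: x_pred=-4.2782  r=2.4082  x^+=-2.4961  v^+=1.2891  a^+=0.6284
step 2: x_pred=-1.7084  r=2.7584  x^+=0.3328  v^+=2.7113  a^+=2.1041
step 3: x_pred=2.1037  r=-1.5437  x^+=0.9614  v^+=3.2415  a^+=1.2782
step 4: x_pred=2.8981  r=-4.6281  x^+=-0.5267  v^+=2.1147  a^+=-1.1977
step 5: x_pred=0.4406  r=-1.2106  x^+=-0.4552  v^+=0.9927  a^+=-1.8454
step 6: x_pred=-0.1882  r=4.8082  x^+=3.3699  v^+=1.8839  a^+=0.7269
step 7: x_pred=4.4931  r=-2.3931  x^+=2.7222  v^+=1.3369  a^+=-0.5533
step 8: x_pred=3.3634  r=-1.7134  x^+=2.0955  v^+=0.3654  a^+=-1.4700

v_post = 0.3654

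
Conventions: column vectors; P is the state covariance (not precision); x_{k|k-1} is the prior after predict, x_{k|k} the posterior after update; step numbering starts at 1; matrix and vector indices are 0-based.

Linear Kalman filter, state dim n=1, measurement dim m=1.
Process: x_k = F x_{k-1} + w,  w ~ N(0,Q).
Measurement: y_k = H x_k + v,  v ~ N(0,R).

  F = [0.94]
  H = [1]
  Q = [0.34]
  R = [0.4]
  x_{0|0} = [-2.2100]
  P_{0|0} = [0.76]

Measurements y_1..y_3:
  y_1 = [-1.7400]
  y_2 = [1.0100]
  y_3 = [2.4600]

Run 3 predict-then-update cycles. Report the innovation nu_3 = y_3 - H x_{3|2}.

step 1: x^-=[-2.0774]  P^-=[1.0115]  S=[1.4115]  K=[0.7166]  nu=[0.3374]  x^+=[-1.8356]  P^+=[0.2866]
step 2: x^-=[-1.7255]  P^-=[0.5933]  S=[0.9933]  K=[0.5973]  nu=[2.7355]  x^+=[-0.0916]  P^+=[0.2389]
step 3: x^-=[-0.0861]  P^-=[0.5511]  S=[0.9511]  K=[0.5794]  nu=[2.5461]  x^+=[1.3892]  P^+=[0.2318]

innov = [2.5461]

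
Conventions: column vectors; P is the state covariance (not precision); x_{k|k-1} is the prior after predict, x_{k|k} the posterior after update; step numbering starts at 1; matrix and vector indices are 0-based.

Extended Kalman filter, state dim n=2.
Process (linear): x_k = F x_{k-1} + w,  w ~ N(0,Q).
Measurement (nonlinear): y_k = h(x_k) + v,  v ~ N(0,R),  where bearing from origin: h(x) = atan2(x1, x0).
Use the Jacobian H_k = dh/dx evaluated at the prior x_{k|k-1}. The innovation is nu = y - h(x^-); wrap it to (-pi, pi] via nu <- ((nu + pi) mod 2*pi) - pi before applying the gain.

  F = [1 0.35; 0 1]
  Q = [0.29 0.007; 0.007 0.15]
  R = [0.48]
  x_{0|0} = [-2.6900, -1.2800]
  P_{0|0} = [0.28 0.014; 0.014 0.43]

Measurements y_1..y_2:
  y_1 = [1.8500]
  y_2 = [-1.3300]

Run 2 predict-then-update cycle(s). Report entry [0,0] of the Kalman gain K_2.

step 1: x^-=[-3.1380, -1.2800]  P^-=[0.6325 0.1715; 0.1715 0.5800]  H_jac=[0.1114 -0.2732]  S=[0.5207]  K=[0.0454; -0.2676]  nu=[-1.6789]  x^+=[-3.2142, -0.8307]  P^+=[0.6314 0.1778; 0.1778 0.5427]
step 2: x^-=[-3.5049, -0.8307]  P^-=[1.1124 0.3748; 0.3748 0.6927]  H_jac=[0.0640 -0.2701]  S=[0.5221]  K=[-0.0575; -0.3124]  nu=[1.5789]  x^+=[-3.5957, -1.3240]  P^+=[1.1106 0.3654; 0.3654 0.6417]

K[0,0] = -0.0575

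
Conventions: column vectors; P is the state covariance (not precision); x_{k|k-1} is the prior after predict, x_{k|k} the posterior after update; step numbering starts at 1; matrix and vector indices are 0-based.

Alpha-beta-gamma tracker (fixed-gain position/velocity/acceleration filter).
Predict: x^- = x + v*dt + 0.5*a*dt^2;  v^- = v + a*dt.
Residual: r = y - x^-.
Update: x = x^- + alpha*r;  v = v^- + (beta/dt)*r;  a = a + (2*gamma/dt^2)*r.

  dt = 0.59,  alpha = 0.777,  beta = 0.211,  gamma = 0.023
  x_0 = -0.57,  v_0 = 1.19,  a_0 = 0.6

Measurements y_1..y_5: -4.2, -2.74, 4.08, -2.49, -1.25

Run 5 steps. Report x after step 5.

step 1: x_pred=0.2365  r=-4.4365  x^+=-3.2107  v^+=-0.0426  a^+=0.0137
step 2: x_pred=-3.2334  r=0.4934  x^+=-2.8500  v^+=0.1419  a^+=0.0789
step 3: x_pred=-2.7526  r=6.8326  x^+=2.5563  v^+=2.6320  a^+=0.9818
step 4: x_pred=4.2801  r=-6.7701  x^+=-0.9803  v^+=0.7901  a^+=0.0872
step 5: x_pred=-0.4989  r=-0.7511  x^+=-1.0825  v^+=0.5729  a^+=-0.0121

x_post = -1.0825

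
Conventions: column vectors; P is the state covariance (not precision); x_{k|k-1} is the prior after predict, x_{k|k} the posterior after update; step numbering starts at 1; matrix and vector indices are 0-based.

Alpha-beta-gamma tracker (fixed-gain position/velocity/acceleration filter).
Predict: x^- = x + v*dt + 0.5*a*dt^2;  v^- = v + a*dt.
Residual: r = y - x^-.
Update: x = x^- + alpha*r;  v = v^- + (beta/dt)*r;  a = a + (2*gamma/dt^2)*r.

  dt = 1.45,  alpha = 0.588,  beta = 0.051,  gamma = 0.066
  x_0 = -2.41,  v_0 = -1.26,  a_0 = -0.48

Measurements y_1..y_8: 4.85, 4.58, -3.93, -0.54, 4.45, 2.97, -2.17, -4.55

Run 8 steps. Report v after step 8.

step 1: x_pred=-4.7416  r=9.5916  x^+=0.8983  v^+=-1.6186  a^+=0.1222
step 2: x_pred=-1.3203  r=5.9003  x^+=2.1491  v^+=-1.2339  a^+=0.4926
step 3: x_pred=0.8777  r=-4.8077  x^+=-1.9492  v^+=-0.6887  a^+=0.1908
step 4: x_pred=-2.7473  r=2.2073  x^+=-1.4494  v^+=-0.3345  a^+=0.3294
step 5: x_pred=-1.5882  r=6.0382  x^+=1.9623  v^+=0.3555  a^+=0.7085
step 6: x_pred=3.2225  r=-0.2525  x^+=3.0740  v^+=1.3739  a^+=0.6926
step 7: x_pred=5.7942  r=-7.9642  x^+=1.1113  v^+=2.0980  a^+=0.1926
step 8: x_pred=4.3558  r=-8.9058  x^+=-0.8808  v^+=2.0640  a^+=-0.3665

v_post = 2.0640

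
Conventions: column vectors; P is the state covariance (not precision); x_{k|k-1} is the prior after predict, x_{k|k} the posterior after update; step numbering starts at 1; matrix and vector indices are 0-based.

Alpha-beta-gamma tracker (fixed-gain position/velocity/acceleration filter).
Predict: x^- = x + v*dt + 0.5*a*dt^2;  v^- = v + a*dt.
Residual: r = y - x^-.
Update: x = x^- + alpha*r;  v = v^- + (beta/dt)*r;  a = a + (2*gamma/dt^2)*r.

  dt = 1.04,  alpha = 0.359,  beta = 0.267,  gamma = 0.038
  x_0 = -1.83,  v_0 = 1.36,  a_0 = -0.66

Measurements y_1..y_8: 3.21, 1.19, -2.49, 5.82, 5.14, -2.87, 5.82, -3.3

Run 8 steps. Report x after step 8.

x_post = -0.2155

step 1: x_pred=-0.7725  r=3.9825  x^+=0.6572  v^+=1.6960  a^+=-0.3802
step 2: x_pred=2.2155  r=-1.0255  x^+=1.8473  v^+=1.0374  a^+=-0.4522
step 3: x_pred=2.6817  r=-5.1717  x^+=0.8250  v^+=-0.7606  a^+=-0.8156
step 4: x_pred=-0.4071  r=6.2271  x^+=1.8284  v^+=-0.0102  a^+=-0.3781
step 5: x_pred=1.6134  r=3.5266  x^+=2.8794  v^+=0.5020  a^+=-0.1303
step 6: x_pred=3.3311  r=-6.2011  x^+=1.1049  v^+=-1.2255  a^+=-0.5660
step 7: x_pred=-0.4756  r=6.2956  x^+=1.7845  v^+=-0.1978  a^+=-0.1236
step 8: x_pred=1.5119  r=-4.8119  x^+=-0.2155  v^+=-1.5617  a^+=-0.4617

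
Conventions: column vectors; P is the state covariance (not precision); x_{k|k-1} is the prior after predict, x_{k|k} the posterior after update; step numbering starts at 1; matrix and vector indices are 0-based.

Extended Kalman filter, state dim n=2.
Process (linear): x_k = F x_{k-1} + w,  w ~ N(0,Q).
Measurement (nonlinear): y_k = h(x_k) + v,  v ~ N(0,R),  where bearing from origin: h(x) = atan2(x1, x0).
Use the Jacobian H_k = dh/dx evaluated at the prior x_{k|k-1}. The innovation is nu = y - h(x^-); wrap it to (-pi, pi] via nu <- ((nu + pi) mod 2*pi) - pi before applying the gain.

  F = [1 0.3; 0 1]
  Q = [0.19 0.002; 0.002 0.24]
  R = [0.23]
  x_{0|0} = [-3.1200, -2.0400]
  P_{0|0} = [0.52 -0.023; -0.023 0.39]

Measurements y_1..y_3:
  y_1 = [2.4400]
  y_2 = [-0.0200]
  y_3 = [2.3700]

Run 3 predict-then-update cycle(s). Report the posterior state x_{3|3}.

step 1: x^-=[-3.7320, -2.0400]  P^-=[0.7313 0.0960; 0.0960 0.6300]  H_jac=[0.1128 -0.2063]  S=[0.2616]  K=[0.2395; -0.4554]  nu=[-1.2018]  x^+=[-4.0198, -1.4927]  P^+=[0.7163 0.1245; 0.1245 0.5757]
step 2: x^-=[-4.4677, -1.4927]  P^-=[1.0328 0.2993; 0.2993 0.8157]  H_jac=[0.0673 -0.2014]  S=[0.2596]  K=[0.0355; -0.5551]  nu=[2.7991]  x^+=[-4.3682, -3.0464]  P^+=[1.0325 0.3044; 0.3044 0.7357]
step 3: x^-=[-5.2821, -3.0464]  P^-=[1.4713 0.5271; 0.5271 0.9757]  H_jac=[0.0819 -0.1421]  S=[0.2473]  K=[0.1847; -0.3859]  nu=[-1.2947]  x^+=[-5.5212, -2.5468]  P^+=[1.4629 0.5447; 0.5447 0.9389]

x_post = [-5.5212, -2.5468]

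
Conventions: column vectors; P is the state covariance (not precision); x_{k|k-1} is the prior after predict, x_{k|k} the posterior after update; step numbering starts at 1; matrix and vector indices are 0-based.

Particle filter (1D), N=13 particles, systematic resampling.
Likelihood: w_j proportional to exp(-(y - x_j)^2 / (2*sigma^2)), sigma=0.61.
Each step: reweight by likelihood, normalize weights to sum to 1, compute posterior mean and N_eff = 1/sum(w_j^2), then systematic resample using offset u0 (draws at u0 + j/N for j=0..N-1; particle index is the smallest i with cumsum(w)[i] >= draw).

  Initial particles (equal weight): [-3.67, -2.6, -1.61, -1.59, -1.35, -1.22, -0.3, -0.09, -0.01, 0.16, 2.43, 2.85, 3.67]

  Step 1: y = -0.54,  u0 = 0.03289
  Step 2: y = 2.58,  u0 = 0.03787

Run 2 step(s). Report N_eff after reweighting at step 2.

step 1: w=[0.0000, 0.0008, 0.0501, 0.0530, 0.0966, 0.1253, 0.2159, 0.1777, 0.1599, 0.1207, 0.0000, 0.0000, 0.0000]  mean=-0.5133  Neff=6.7260  idx=[2, 4, 4, 5, 6, 6, 6, 7, 7, 8, 8, 8, 9]
step 2: w=[0.0000, 0.0000, 0.0000, 0.0000, 0.0155, 0.0155, 0.0155, 0.0744, 0.0744, 0.1310, 0.1310, 0.1310, 0.4115]  mean=0.0345  Neff=4.2992  idx=[6, 7, 8, 9, 10, 10, 11, 11, 12, 12, 12, 12, 12]

N_eff = 4.2992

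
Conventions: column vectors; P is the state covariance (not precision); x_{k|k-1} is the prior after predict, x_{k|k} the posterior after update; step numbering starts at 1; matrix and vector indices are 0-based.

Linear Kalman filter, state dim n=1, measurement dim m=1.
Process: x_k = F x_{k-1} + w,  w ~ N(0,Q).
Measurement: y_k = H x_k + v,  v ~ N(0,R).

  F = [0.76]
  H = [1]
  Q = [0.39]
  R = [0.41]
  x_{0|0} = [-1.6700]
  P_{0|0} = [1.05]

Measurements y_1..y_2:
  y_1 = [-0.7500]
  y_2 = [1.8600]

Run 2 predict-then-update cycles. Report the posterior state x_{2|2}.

step 1: x^-=[-1.2692]  P^-=[0.9965]  S=[1.4065]  K=[0.7085]  nu=[0.5192]  x^+=[-0.9014]  P^+=[0.2905]
step 2: x^-=[-0.6850]  P^-=[0.5578]  S=[0.9678]  K=[0.5764]  nu=[2.5450]  x^+=[0.7818]  P^+=[0.2363]

x_post = [0.7818]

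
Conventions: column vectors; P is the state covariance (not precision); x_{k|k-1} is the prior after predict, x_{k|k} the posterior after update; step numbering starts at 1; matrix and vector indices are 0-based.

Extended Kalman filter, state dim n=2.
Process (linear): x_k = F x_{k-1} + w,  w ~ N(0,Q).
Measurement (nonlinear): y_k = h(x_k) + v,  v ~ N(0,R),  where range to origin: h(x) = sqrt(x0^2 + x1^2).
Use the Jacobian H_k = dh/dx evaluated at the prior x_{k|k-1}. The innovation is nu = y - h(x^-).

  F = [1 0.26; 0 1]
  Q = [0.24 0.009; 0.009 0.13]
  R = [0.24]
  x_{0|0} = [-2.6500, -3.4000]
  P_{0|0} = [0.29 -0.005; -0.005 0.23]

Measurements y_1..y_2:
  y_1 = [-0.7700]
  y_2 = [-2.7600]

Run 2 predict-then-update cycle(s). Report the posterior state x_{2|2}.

x_post = [0.6750, 0.9575]

step 1: x^-=[-3.5340, -3.4000]  P^-=[0.5429 0.0638; 0.0638 0.3600]  H_jac=[-0.7206 -0.6933]  S=[0.7588]  K=[-0.5740; -0.3895]  nu=[-5.6740]  x^+=[-0.2773, -1.1897]  P^+=[0.2930 -0.1058; -0.1058 0.2449]
step 2: x^-=[-0.5867, -1.1897]  P^-=[0.4945 -0.0332; -0.0332 0.3749]  H_jac=[-0.4423 -0.8969]  S=[0.6119]  K=[-0.3087; -0.5254]  nu=[-4.0865]  x^+=[0.6750, 0.9575]  P^+=[0.4362 -0.1325; -0.1325 0.2059]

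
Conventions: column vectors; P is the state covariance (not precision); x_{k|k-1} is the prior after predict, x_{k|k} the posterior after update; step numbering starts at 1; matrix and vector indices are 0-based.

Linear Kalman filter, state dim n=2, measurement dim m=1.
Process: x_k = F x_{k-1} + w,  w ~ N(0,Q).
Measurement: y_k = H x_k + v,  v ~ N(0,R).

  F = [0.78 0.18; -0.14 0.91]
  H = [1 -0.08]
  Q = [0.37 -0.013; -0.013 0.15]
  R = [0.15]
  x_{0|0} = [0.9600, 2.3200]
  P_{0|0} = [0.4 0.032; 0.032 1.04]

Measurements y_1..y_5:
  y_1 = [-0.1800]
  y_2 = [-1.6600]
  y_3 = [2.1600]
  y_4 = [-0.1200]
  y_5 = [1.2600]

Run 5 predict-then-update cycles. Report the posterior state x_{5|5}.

step 1: x^-=[1.1664, 1.9768]  P^-=[0.6560 0.1356; 0.1356 1.0109]  S=[0.7908]  K=[0.8159; 0.0692]  nu=[-1.1883]  x^+=[0.1970, 1.8946]  P^+=[0.1297 0.0909; 0.0909 1.0071]
step 2: x^-=[0.4947, 1.6965]  P^-=[0.5071 0.2001; 0.2001 0.9634]  S=[0.6312]  K=[0.7779; 0.1949]  nu=[-2.0189]  x^+=[-1.0760, 1.3031]  P^+=[0.1250 0.1044; 0.1044 0.9394]
step 3: x^-=[-0.6047, 1.3364]  P^-=[0.5058 0.1987; 0.1987 0.9038]  S=[0.6298]  K=[0.7779; 0.2007]  nu=[2.8716]  x^+=[1.6291, 1.9127]  P^+=[0.1247 0.1004; 0.1004 0.8784]
step 4: x^-=[1.6150, 1.5124]  P^-=[0.5025 0.1860; 0.1860 0.8543]  S=[0.6282]  K=[0.7762; 0.1873]  nu=[-1.6140]  x^+=[0.3622, 1.2102]  P^+=[0.1240 0.0947; 0.0947 0.8323]
step 5: x^-=[0.5003, 1.0506]  P^-=[0.4990 0.1746; 0.1746 0.8175]  S=[0.6263]  K=[0.7744; 0.1743]  nu=[0.8437]  x^+=[1.1537, 1.1977]  P^+=[0.1234 0.0900; 0.0900 0.7985]

x_post = [1.1537, 1.1977]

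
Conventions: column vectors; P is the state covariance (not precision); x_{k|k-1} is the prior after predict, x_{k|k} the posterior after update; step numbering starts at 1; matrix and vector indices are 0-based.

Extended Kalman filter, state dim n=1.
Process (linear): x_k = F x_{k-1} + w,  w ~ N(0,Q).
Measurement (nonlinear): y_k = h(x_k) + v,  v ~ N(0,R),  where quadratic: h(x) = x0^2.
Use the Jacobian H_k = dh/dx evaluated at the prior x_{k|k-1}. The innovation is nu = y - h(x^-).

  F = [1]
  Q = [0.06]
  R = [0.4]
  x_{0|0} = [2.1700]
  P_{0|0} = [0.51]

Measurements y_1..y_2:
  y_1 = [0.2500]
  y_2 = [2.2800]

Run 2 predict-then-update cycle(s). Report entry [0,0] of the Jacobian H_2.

H_jac[0,0] = 2.3590

step 1: x^-=[2.1700]  P^-=[0.5700]  H_jac=[4.3400]  S=[11.1363]  K=[0.2221]  nu=[-4.4589]  x^+=[1.1795]  P^+=[0.0205]
step 2: x^-=[1.1795]  P^-=[0.0805]  H_jac=[2.3590]  S=[0.8478]  K=[0.2239]  nu=[0.8888]  x^+=[1.3785]  P^+=[0.0380]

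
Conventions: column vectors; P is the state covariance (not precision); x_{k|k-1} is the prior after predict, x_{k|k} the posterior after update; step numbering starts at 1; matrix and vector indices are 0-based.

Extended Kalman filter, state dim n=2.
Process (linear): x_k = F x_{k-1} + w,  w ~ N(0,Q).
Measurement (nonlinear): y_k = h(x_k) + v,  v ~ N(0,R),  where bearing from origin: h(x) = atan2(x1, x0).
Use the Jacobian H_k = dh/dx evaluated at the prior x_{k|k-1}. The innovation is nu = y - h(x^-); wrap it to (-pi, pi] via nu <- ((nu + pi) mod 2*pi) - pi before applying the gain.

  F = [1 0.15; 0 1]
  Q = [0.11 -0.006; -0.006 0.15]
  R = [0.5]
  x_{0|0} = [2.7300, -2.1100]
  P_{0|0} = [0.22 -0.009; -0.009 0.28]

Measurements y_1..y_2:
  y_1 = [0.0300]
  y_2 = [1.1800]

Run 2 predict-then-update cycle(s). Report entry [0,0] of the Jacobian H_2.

H_jac[0,0] = 0.2232

step 1: x^-=[2.4135, -2.1100]  P^-=[0.3336 0.0270; 0.0270 0.4300]  H_jac=[0.2053 0.2348]  S=[0.5404]  K=[0.1385; 0.1971]  nu=[0.7484]  x^+=[2.5171, -1.9625]  P^+=[0.3232 0.0122; 0.0122 0.4090]
step 2: x^-=[2.2228, -1.9625]  P^-=[0.4461 0.0676; 0.0676 0.5590]  H_jac=[0.2232 0.2528]  S=[0.5656]  K=[0.2063; 0.2766]  nu=[1.9033]  x^+=[2.6154, -1.4361]  P^+=[0.4220 0.0353; 0.0353 0.5157]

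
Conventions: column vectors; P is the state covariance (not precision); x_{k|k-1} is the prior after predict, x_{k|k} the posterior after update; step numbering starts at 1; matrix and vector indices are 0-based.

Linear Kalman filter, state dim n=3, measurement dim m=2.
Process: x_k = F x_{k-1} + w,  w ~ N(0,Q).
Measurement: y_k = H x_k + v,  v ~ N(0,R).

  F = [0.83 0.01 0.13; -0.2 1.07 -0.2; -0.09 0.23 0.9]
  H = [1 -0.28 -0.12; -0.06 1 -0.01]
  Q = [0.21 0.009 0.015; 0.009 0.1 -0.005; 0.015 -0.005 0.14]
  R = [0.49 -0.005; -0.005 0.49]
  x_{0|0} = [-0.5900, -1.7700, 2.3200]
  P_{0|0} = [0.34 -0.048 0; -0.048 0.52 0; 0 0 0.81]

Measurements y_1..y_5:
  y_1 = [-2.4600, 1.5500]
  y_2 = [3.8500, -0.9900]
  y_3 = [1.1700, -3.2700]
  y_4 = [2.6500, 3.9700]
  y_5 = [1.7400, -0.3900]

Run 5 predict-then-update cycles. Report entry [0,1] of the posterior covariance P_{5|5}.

P_post[0,1] = 0.0086

step 1: x^-=[-0.2058, -2.2399, 1.7340]  P^-=[0.4572 -0.1055 0.0764; -0.1055 0.7619 -0.0099; 0.0764 -0.0099 0.8283]  S=[1.0589 -0.3511; -0.3511 1.2666]  K=[0.4581 0.0214; -0.1088 0.5764; -0.0276 -0.0256]  nu=[-2.6733, 3.7949]  x^+=[-1.3490, 0.2386, 1.7105]  P^+=[0.2413 0.0236 0.0862; 0.0236 0.2844 0.0010; 0.0862 0.0010 0.8272]
step 2: x^-=[-0.8949, 0.1830, 1.7158]  P^-=[0.4092 -0.0451 0.1623; -0.0451 0.4648 -0.0959; 0.1623 -0.0959 0.8125]  S=[0.9272 -0.1937; -0.1937 0.9638]  K=[0.4369 0.0139; -0.0783 0.4703; 0.0774 -0.1025]  nu=[5.0021, -1.2096]  x^+=[1.2735, -0.7773, 2.2271]  P^+=[0.2344 0.0199 0.1238; 0.0199 0.2317 -0.0352; 0.1238 -0.0352 0.7938]
step 3: x^-=[1.3387, -1.5318, 1.7110]  P^-=[0.4119 -0.0590 0.1844; -0.0590 0.4228 -0.1419; 0.1844 -0.1419 0.7616]  S=[0.9253 -0.1911; -0.1911 0.9245]  K=[0.4387 -0.0019; -0.0812 0.4459; 0.1123 -0.1504]  nu=[-0.3923, -1.6408]  x^+=[1.1697, -2.2316, 1.9137]  P^+=[0.2335 0.0122 0.1259; 0.0122 0.2190 -0.0595; 0.1259 -0.0595 0.7226]
step 4: x^-=[1.1973, -3.0045, 1.1038]  P^-=[0.4103 -0.0678 0.1751; -0.0678 0.4193 -0.1536; 0.1751 -0.1536 0.6932]  S=[0.9287 -0.1976; -0.1976 0.9223]  K=[0.4378 -0.0083; -0.0854 0.4425; 0.1109 -0.1617]  nu=[0.7439, 7.0573]  x^+=[1.4647, 0.0545, 0.0450]  P^+=[0.2308 0.0088 0.1146; 0.0088 0.2171 -0.0664; 0.1146 -0.0664 0.6506]
step 5: x^-=[1.2221, -0.2436, -0.0788]  P^-=[0.4047 -0.0673 0.1578; -0.0673 0.4176 -0.1452; 0.1578 -0.1452 0.6339]  S=[0.9266 -0.1973; -0.1973 0.9203]  K=[0.4350 -0.0079; -0.0860 0.4413; 0.0993 -0.1537]  nu=[0.4403, -0.0739]  x^+=[1.4142, -0.3141, -0.0237]  P^+=[0.2280 0.0086 0.1033; 0.0086 0.2166 -0.0636; 0.1033 -0.0636 0.5970]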